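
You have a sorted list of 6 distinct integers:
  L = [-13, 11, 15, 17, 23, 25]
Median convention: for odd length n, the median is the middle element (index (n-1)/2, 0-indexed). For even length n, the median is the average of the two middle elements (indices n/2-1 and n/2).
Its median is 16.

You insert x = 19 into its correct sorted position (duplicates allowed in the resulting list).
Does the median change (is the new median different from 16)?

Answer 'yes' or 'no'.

Old median = 16
Insert x = 19
New median = 17
Changed? yes

Answer: yes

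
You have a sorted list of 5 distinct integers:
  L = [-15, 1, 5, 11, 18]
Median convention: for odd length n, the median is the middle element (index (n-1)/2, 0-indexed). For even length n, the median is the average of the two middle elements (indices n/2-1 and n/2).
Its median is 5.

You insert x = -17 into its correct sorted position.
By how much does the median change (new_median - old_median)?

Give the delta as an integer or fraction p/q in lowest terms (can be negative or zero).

Old median = 5
After inserting x = -17: new sorted = [-17, -15, 1, 5, 11, 18]
New median = 3
Delta = 3 - 5 = -2

Answer: -2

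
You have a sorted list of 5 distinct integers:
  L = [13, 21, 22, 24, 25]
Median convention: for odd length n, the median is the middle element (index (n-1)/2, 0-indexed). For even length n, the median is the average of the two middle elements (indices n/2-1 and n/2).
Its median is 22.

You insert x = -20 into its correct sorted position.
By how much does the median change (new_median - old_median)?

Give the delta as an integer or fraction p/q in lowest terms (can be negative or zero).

Answer: -1/2

Derivation:
Old median = 22
After inserting x = -20: new sorted = [-20, 13, 21, 22, 24, 25]
New median = 43/2
Delta = 43/2 - 22 = -1/2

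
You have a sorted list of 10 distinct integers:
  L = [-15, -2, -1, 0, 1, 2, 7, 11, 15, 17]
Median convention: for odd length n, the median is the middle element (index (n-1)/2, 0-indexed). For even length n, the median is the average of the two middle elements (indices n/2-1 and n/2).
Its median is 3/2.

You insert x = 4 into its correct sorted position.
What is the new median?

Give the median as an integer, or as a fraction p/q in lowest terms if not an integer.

Answer: 2

Derivation:
Old list (sorted, length 10): [-15, -2, -1, 0, 1, 2, 7, 11, 15, 17]
Old median = 3/2
Insert x = 4
Old length even (10). Middle pair: indices 4,5 = 1,2.
New length odd (11). New median = single middle element.
x = 4: 6 elements are < x, 4 elements are > x.
New sorted list: [-15, -2, -1, 0, 1, 2, 4, 7, 11, 15, 17]
New median = 2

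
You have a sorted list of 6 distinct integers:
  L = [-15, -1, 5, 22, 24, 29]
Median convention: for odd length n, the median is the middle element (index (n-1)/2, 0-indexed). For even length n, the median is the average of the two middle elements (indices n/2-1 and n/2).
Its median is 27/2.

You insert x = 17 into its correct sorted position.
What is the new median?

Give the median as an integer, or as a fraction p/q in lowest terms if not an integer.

Old list (sorted, length 6): [-15, -1, 5, 22, 24, 29]
Old median = 27/2
Insert x = 17
Old length even (6). Middle pair: indices 2,3 = 5,22.
New length odd (7). New median = single middle element.
x = 17: 3 elements are < x, 3 elements are > x.
New sorted list: [-15, -1, 5, 17, 22, 24, 29]
New median = 17

Answer: 17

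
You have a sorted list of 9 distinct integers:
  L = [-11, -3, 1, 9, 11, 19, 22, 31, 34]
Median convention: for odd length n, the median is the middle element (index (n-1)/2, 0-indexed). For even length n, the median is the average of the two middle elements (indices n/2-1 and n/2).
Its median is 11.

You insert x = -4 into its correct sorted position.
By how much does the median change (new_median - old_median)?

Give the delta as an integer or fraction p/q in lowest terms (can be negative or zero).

Answer: -1

Derivation:
Old median = 11
After inserting x = -4: new sorted = [-11, -4, -3, 1, 9, 11, 19, 22, 31, 34]
New median = 10
Delta = 10 - 11 = -1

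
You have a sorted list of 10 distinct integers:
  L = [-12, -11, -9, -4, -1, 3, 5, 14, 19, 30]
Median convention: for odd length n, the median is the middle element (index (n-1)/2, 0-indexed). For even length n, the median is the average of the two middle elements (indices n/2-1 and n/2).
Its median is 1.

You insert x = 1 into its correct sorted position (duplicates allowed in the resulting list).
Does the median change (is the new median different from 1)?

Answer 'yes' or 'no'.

Old median = 1
Insert x = 1
New median = 1
Changed? no

Answer: no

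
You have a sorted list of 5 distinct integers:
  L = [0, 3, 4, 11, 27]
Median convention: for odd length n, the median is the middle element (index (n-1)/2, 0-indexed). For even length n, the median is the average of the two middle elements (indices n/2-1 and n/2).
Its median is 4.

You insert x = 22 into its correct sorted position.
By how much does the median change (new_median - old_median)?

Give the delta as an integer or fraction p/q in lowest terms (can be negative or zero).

Answer: 7/2

Derivation:
Old median = 4
After inserting x = 22: new sorted = [0, 3, 4, 11, 22, 27]
New median = 15/2
Delta = 15/2 - 4 = 7/2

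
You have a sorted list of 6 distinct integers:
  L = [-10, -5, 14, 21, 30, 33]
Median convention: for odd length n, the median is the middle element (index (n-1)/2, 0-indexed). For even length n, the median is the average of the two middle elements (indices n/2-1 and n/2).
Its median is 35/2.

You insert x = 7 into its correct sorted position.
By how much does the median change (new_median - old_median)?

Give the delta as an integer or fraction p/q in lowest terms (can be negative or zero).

Old median = 35/2
After inserting x = 7: new sorted = [-10, -5, 7, 14, 21, 30, 33]
New median = 14
Delta = 14 - 35/2 = -7/2

Answer: -7/2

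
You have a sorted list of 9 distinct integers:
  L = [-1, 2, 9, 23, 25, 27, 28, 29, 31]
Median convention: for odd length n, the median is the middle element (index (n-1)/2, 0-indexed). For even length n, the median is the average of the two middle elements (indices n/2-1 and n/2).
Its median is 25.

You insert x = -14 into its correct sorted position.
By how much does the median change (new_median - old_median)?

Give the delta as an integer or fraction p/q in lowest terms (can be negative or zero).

Old median = 25
After inserting x = -14: new sorted = [-14, -1, 2, 9, 23, 25, 27, 28, 29, 31]
New median = 24
Delta = 24 - 25 = -1

Answer: -1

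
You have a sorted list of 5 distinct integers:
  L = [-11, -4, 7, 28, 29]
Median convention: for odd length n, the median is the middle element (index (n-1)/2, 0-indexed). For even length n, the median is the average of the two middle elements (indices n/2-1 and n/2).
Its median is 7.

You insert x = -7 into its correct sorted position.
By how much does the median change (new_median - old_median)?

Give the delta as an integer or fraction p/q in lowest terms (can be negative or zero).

Answer: -11/2

Derivation:
Old median = 7
After inserting x = -7: new sorted = [-11, -7, -4, 7, 28, 29]
New median = 3/2
Delta = 3/2 - 7 = -11/2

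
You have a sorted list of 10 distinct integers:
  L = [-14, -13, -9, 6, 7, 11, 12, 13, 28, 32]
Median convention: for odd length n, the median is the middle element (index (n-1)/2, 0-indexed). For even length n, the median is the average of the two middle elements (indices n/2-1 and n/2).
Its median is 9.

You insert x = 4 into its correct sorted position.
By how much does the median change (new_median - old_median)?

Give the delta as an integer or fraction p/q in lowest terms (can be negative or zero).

Answer: -2

Derivation:
Old median = 9
After inserting x = 4: new sorted = [-14, -13, -9, 4, 6, 7, 11, 12, 13, 28, 32]
New median = 7
Delta = 7 - 9 = -2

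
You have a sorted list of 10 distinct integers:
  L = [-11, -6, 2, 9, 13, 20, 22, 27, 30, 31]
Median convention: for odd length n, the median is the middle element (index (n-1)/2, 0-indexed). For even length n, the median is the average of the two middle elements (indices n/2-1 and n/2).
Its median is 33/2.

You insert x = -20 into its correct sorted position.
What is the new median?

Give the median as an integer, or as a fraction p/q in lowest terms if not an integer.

Answer: 13

Derivation:
Old list (sorted, length 10): [-11, -6, 2, 9, 13, 20, 22, 27, 30, 31]
Old median = 33/2
Insert x = -20
Old length even (10). Middle pair: indices 4,5 = 13,20.
New length odd (11). New median = single middle element.
x = -20: 0 elements are < x, 10 elements are > x.
New sorted list: [-20, -11, -6, 2, 9, 13, 20, 22, 27, 30, 31]
New median = 13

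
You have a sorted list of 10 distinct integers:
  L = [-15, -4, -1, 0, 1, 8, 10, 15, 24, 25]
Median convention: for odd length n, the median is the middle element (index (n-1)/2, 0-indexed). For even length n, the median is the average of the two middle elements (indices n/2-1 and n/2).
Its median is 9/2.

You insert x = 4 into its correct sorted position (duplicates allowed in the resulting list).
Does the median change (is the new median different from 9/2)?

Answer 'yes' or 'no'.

Old median = 9/2
Insert x = 4
New median = 4
Changed? yes

Answer: yes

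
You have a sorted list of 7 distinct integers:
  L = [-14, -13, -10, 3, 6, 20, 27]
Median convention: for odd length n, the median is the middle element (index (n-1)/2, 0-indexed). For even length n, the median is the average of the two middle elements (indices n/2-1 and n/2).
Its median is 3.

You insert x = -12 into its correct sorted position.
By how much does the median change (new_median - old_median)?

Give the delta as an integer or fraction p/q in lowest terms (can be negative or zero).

Old median = 3
After inserting x = -12: new sorted = [-14, -13, -12, -10, 3, 6, 20, 27]
New median = -7/2
Delta = -7/2 - 3 = -13/2

Answer: -13/2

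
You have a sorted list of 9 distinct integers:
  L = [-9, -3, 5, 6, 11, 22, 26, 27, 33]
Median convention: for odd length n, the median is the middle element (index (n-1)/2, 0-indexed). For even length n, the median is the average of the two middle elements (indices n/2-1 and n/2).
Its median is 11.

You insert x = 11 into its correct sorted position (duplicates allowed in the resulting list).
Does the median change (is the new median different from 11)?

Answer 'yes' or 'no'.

Old median = 11
Insert x = 11
New median = 11
Changed? no

Answer: no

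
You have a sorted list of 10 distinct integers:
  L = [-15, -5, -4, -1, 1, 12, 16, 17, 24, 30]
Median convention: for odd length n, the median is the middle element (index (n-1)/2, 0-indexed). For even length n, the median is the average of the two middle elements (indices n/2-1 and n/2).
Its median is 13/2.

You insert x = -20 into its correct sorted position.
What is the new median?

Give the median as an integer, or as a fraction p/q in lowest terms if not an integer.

Old list (sorted, length 10): [-15, -5, -4, -1, 1, 12, 16, 17, 24, 30]
Old median = 13/2
Insert x = -20
Old length even (10). Middle pair: indices 4,5 = 1,12.
New length odd (11). New median = single middle element.
x = -20: 0 elements are < x, 10 elements are > x.
New sorted list: [-20, -15, -5, -4, -1, 1, 12, 16, 17, 24, 30]
New median = 1

Answer: 1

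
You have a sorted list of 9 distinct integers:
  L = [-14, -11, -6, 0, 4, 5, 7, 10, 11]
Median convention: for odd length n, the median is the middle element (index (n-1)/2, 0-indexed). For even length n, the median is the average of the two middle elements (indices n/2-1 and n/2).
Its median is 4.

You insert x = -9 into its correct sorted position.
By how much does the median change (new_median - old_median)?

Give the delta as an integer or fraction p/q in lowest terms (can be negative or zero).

Answer: -2

Derivation:
Old median = 4
After inserting x = -9: new sorted = [-14, -11, -9, -6, 0, 4, 5, 7, 10, 11]
New median = 2
Delta = 2 - 4 = -2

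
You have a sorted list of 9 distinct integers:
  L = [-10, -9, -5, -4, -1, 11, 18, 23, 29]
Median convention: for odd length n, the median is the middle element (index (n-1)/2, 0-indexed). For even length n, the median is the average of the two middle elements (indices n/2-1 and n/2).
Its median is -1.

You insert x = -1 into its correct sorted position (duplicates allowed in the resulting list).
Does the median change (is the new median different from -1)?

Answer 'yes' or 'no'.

Answer: no

Derivation:
Old median = -1
Insert x = -1
New median = -1
Changed? no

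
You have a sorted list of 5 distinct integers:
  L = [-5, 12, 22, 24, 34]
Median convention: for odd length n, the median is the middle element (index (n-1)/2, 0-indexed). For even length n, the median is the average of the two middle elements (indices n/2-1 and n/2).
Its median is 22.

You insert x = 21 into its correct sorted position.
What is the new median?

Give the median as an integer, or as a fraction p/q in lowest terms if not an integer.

Old list (sorted, length 5): [-5, 12, 22, 24, 34]
Old median = 22
Insert x = 21
Old length odd (5). Middle was index 2 = 22.
New length even (6). New median = avg of two middle elements.
x = 21: 2 elements are < x, 3 elements are > x.
New sorted list: [-5, 12, 21, 22, 24, 34]
New median = 43/2

Answer: 43/2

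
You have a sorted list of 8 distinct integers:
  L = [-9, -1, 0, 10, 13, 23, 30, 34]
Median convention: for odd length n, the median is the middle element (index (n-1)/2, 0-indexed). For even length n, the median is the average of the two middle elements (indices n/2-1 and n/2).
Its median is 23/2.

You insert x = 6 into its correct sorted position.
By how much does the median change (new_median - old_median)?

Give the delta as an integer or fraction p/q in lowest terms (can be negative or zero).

Answer: -3/2

Derivation:
Old median = 23/2
After inserting x = 6: new sorted = [-9, -1, 0, 6, 10, 13, 23, 30, 34]
New median = 10
Delta = 10 - 23/2 = -3/2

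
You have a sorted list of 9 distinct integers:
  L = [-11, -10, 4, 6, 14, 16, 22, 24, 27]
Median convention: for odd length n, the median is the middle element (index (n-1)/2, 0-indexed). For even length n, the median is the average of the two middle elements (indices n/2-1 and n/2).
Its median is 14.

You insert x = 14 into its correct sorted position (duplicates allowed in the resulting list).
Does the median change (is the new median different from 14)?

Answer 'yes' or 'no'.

Old median = 14
Insert x = 14
New median = 14
Changed? no

Answer: no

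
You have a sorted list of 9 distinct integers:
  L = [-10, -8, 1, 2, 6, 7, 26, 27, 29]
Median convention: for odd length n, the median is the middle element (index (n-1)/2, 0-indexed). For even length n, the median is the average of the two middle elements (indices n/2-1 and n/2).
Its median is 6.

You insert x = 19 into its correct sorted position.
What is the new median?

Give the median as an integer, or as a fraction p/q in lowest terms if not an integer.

Answer: 13/2

Derivation:
Old list (sorted, length 9): [-10, -8, 1, 2, 6, 7, 26, 27, 29]
Old median = 6
Insert x = 19
Old length odd (9). Middle was index 4 = 6.
New length even (10). New median = avg of two middle elements.
x = 19: 6 elements are < x, 3 elements are > x.
New sorted list: [-10, -8, 1, 2, 6, 7, 19, 26, 27, 29]
New median = 13/2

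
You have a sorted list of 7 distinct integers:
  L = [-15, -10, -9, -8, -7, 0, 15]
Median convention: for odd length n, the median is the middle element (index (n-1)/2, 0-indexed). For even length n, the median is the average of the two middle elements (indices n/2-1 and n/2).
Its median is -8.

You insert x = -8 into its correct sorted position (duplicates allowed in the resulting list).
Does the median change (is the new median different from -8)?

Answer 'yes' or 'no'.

Old median = -8
Insert x = -8
New median = -8
Changed? no

Answer: no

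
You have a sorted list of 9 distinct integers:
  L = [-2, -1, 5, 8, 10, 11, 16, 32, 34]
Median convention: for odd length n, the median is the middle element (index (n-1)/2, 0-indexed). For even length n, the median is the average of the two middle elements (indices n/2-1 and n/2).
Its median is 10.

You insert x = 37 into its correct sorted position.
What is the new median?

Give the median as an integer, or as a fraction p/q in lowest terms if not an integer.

Answer: 21/2

Derivation:
Old list (sorted, length 9): [-2, -1, 5, 8, 10, 11, 16, 32, 34]
Old median = 10
Insert x = 37
Old length odd (9). Middle was index 4 = 10.
New length even (10). New median = avg of two middle elements.
x = 37: 9 elements are < x, 0 elements are > x.
New sorted list: [-2, -1, 5, 8, 10, 11, 16, 32, 34, 37]
New median = 21/2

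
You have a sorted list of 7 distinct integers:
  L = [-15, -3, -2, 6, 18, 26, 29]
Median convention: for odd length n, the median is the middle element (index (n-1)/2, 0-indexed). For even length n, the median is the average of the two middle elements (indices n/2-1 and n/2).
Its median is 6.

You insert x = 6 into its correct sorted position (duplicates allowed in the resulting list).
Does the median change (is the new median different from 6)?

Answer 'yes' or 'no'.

Old median = 6
Insert x = 6
New median = 6
Changed? no

Answer: no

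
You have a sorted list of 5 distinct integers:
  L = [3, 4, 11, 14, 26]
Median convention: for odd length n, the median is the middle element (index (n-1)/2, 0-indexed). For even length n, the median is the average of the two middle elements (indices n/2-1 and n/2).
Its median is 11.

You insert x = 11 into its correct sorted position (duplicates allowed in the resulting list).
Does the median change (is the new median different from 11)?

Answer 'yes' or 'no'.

Old median = 11
Insert x = 11
New median = 11
Changed? no

Answer: no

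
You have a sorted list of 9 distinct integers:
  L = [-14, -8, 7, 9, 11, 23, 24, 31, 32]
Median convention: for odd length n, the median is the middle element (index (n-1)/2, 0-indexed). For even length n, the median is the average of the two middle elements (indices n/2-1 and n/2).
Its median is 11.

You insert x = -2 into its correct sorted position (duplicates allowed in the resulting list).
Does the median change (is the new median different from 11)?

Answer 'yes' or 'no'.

Answer: yes

Derivation:
Old median = 11
Insert x = -2
New median = 10
Changed? yes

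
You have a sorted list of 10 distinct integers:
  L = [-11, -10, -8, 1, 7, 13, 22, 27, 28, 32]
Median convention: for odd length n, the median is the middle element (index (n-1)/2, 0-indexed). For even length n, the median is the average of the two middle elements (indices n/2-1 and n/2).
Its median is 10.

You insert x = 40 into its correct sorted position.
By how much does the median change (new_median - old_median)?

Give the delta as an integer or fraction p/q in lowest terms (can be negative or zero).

Old median = 10
After inserting x = 40: new sorted = [-11, -10, -8, 1, 7, 13, 22, 27, 28, 32, 40]
New median = 13
Delta = 13 - 10 = 3

Answer: 3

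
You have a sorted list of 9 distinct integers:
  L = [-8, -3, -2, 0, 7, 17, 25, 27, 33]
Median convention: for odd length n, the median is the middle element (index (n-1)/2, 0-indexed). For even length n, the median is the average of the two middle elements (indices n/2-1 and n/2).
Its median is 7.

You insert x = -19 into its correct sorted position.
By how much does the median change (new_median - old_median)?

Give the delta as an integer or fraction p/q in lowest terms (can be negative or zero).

Old median = 7
After inserting x = -19: new sorted = [-19, -8, -3, -2, 0, 7, 17, 25, 27, 33]
New median = 7/2
Delta = 7/2 - 7 = -7/2

Answer: -7/2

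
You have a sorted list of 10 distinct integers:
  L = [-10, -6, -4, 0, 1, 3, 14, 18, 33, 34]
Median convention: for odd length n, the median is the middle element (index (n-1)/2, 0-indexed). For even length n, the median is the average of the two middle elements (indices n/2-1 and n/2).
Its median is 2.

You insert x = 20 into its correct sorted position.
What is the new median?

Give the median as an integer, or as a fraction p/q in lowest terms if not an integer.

Old list (sorted, length 10): [-10, -6, -4, 0, 1, 3, 14, 18, 33, 34]
Old median = 2
Insert x = 20
Old length even (10). Middle pair: indices 4,5 = 1,3.
New length odd (11). New median = single middle element.
x = 20: 8 elements are < x, 2 elements are > x.
New sorted list: [-10, -6, -4, 0, 1, 3, 14, 18, 20, 33, 34]
New median = 3

Answer: 3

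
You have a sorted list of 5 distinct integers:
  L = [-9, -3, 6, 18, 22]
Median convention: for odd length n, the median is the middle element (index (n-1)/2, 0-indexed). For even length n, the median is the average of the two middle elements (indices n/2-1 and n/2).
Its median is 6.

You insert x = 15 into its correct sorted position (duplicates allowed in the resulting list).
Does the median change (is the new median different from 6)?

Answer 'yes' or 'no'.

Old median = 6
Insert x = 15
New median = 21/2
Changed? yes

Answer: yes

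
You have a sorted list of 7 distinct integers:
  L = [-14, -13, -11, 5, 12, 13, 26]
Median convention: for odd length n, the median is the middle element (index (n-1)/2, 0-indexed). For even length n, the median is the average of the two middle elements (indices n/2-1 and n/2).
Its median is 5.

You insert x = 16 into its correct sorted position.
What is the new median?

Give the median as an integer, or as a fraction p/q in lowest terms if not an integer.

Answer: 17/2

Derivation:
Old list (sorted, length 7): [-14, -13, -11, 5, 12, 13, 26]
Old median = 5
Insert x = 16
Old length odd (7). Middle was index 3 = 5.
New length even (8). New median = avg of two middle elements.
x = 16: 6 elements are < x, 1 elements are > x.
New sorted list: [-14, -13, -11, 5, 12, 13, 16, 26]
New median = 17/2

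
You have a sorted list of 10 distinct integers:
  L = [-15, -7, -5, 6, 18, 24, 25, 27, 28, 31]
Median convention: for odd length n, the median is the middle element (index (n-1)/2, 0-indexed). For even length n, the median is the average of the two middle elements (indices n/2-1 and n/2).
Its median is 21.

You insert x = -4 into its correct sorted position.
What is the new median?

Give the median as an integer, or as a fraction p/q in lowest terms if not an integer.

Answer: 18

Derivation:
Old list (sorted, length 10): [-15, -7, -5, 6, 18, 24, 25, 27, 28, 31]
Old median = 21
Insert x = -4
Old length even (10). Middle pair: indices 4,5 = 18,24.
New length odd (11). New median = single middle element.
x = -4: 3 elements are < x, 7 elements are > x.
New sorted list: [-15, -7, -5, -4, 6, 18, 24, 25, 27, 28, 31]
New median = 18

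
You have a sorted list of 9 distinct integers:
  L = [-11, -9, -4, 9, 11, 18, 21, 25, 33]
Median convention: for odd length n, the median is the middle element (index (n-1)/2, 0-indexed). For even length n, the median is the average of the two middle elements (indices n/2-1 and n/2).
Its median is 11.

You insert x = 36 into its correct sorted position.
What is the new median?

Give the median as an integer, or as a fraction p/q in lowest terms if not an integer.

Answer: 29/2

Derivation:
Old list (sorted, length 9): [-11, -9, -4, 9, 11, 18, 21, 25, 33]
Old median = 11
Insert x = 36
Old length odd (9). Middle was index 4 = 11.
New length even (10). New median = avg of two middle elements.
x = 36: 9 elements are < x, 0 elements are > x.
New sorted list: [-11, -9, -4, 9, 11, 18, 21, 25, 33, 36]
New median = 29/2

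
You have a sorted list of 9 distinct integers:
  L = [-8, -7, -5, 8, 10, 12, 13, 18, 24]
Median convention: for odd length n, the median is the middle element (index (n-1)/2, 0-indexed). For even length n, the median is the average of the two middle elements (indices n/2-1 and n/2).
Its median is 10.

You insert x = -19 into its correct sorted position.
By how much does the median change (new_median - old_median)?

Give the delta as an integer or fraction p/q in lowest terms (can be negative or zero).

Old median = 10
After inserting x = -19: new sorted = [-19, -8, -7, -5, 8, 10, 12, 13, 18, 24]
New median = 9
Delta = 9 - 10 = -1

Answer: -1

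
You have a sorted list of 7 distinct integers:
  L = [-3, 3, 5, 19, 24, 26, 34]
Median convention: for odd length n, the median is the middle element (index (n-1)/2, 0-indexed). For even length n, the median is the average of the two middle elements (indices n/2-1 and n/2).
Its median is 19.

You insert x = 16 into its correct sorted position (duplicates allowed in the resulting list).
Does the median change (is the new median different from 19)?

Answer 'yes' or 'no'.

Old median = 19
Insert x = 16
New median = 35/2
Changed? yes

Answer: yes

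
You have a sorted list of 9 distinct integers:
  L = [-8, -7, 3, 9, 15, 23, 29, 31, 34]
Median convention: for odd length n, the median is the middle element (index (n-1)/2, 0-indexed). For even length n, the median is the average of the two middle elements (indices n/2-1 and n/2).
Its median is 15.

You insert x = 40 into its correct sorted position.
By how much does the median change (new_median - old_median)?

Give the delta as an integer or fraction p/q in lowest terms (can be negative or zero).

Old median = 15
After inserting x = 40: new sorted = [-8, -7, 3, 9, 15, 23, 29, 31, 34, 40]
New median = 19
Delta = 19 - 15 = 4

Answer: 4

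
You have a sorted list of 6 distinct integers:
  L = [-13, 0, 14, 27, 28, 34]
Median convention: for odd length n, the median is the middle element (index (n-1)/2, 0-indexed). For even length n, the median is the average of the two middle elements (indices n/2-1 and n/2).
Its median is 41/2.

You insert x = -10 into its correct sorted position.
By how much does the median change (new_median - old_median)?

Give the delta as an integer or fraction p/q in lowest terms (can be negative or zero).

Answer: -13/2

Derivation:
Old median = 41/2
After inserting x = -10: new sorted = [-13, -10, 0, 14, 27, 28, 34]
New median = 14
Delta = 14 - 41/2 = -13/2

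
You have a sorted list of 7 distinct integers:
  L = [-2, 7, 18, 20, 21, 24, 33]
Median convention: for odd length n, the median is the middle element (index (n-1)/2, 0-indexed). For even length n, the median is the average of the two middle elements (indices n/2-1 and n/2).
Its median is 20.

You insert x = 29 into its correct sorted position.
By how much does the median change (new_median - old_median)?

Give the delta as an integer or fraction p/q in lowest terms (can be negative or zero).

Old median = 20
After inserting x = 29: new sorted = [-2, 7, 18, 20, 21, 24, 29, 33]
New median = 41/2
Delta = 41/2 - 20 = 1/2

Answer: 1/2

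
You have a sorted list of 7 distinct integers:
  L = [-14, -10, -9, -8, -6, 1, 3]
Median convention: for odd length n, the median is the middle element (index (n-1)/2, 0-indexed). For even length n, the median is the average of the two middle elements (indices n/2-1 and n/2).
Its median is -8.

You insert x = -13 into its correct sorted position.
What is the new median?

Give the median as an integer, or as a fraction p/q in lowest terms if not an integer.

Old list (sorted, length 7): [-14, -10, -9, -8, -6, 1, 3]
Old median = -8
Insert x = -13
Old length odd (7). Middle was index 3 = -8.
New length even (8). New median = avg of two middle elements.
x = -13: 1 elements are < x, 6 elements are > x.
New sorted list: [-14, -13, -10, -9, -8, -6, 1, 3]
New median = -17/2

Answer: -17/2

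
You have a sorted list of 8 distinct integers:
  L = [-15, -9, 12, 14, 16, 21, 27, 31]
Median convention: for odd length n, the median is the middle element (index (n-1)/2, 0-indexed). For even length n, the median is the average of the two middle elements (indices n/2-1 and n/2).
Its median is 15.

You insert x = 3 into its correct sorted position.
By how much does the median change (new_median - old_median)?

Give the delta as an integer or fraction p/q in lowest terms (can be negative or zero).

Old median = 15
After inserting x = 3: new sorted = [-15, -9, 3, 12, 14, 16, 21, 27, 31]
New median = 14
Delta = 14 - 15 = -1

Answer: -1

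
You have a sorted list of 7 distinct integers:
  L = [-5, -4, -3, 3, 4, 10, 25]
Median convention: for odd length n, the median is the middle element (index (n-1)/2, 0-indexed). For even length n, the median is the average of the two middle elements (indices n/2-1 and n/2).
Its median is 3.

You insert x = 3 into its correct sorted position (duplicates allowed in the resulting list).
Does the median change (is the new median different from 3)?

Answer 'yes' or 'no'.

Old median = 3
Insert x = 3
New median = 3
Changed? no

Answer: no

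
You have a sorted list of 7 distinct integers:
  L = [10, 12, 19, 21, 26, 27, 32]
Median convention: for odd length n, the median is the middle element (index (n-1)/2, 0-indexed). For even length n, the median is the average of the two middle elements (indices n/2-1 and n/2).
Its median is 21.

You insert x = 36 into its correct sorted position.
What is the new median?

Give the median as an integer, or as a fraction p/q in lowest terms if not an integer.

Answer: 47/2

Derivation:
Old list (sorted, length 7): [10, 12, 19, 21, 26, 27, 32]
Old median = 21
Insert x = 36
Old length odd (7). Middle was index 3 = 21.
New length even (8). New median = avg of two middle elements.
x = 36: 7 elements are < x, 0 elements are > x.
New sorted list: [10, 12, 19, 21, 26, 27, 32, 36]
New median = 47/2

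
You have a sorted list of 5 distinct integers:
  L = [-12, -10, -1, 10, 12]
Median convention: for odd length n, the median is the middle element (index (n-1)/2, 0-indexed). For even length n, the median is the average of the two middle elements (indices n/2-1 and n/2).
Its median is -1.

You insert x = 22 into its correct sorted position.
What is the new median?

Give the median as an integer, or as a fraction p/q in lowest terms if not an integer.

Old list (sorted, length 5): [-12, -10, -1, 10, 12]
Old median = -1
Insert x = 22
Old length odd (5). Middle was index 2 = -1.
New length even (6). New median = avg of two middle elements.
x = 22: 5 elements are < x, 0 elements are > x.
New sorted list: [-12, -10, -1, 10, 12, 22]
New median = 9/2

Answer: 9/2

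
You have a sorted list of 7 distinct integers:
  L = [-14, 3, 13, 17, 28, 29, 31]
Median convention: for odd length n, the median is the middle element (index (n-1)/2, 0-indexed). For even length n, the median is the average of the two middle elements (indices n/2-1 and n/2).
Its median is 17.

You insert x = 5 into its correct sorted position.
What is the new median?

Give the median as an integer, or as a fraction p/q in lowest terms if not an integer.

Answer: 15

Derivation:
Old list (sorted, length 7): [-14, 3, 13, 17, 28, 29, 31]
Old median = 17
Insert x = 5
Old length odd (7). Middle was index 3 = 17.
New length even (8). New median = avg of two middle elements.
x = 5: 2 elements are < x, 5 elements are > x.
New sorted list: [-14, 3, 5, 13, 17, 28, 29, 31]
New median = 15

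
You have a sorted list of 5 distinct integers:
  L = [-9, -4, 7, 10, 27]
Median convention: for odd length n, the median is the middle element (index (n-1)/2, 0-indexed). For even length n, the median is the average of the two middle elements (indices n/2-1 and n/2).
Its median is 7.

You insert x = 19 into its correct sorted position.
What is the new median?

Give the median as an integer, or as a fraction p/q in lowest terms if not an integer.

Answer: 17/2

Derivation:
Old list (sorted, length 5): [-9, -4, 7, 10, 27]
Old median = 7
Insert x = 19
Old length odd (5). Middle was index 2 = 7.
New length even (6). New median = avg of two middle elements.
x = 19: 4 elements are < x, 1 elements are > x.
New sorted list: [-9, -4, 7, 10, 19, 27]
New median = 17/2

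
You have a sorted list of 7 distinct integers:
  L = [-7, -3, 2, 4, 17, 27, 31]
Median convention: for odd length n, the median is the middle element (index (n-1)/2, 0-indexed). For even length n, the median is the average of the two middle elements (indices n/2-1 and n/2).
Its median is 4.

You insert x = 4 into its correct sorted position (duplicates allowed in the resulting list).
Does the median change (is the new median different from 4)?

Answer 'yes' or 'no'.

Answer: no

Derivation:
Old median = 4
Insert x = 4
New median = 4
Changed? no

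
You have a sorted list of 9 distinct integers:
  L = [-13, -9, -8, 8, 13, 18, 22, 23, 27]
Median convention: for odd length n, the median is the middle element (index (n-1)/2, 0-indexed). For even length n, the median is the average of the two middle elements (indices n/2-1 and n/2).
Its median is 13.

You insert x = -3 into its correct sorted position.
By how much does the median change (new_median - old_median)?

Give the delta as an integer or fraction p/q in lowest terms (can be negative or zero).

Answer: -5/2

Derivation:
Old median = 13
After inserting x = -3: new sorted = [-13, -9, -8, -3, 8, 13, 18, 22, 23, 27]
New median = 21/2
Delta = 21/2 - 13 = -5/2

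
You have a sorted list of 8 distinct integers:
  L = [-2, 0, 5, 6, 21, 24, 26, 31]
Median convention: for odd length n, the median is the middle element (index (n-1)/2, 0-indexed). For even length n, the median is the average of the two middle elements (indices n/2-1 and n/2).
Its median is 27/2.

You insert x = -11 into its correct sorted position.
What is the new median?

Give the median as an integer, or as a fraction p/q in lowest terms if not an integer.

Answer: 6

Derivation:
Old list (sorted, length 8): [-2, 0, 5, 6, 21, 24, 26, 31]
Old median = 27/2
Insert x = -11
Old length even (8). Middle pair: indices 3,4 = 6,21.
New length odd (9). New median = single middle element.
x = -11: 0 elements are < x, 8 elements are > x.
New sorted list: [-11, -2, 0, 5, 6, 21, 24, 26, 31]
New median = 6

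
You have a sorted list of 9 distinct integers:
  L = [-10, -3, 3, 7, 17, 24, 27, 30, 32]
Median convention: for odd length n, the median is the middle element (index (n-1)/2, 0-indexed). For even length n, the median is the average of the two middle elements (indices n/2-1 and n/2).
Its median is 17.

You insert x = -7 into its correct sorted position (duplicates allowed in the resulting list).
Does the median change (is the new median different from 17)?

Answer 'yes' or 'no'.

Answer: yes

Derivation:
Old median = 17
Insert x = -7
New median = 12
Changed? yes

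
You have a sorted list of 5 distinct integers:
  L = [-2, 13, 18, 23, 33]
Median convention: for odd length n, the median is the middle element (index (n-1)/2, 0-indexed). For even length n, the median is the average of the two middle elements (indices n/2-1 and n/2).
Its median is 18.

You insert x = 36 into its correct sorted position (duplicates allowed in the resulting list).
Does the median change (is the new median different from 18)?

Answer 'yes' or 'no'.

Answer: yes

Derivation:
Old median = 18
Insert x = 36
New median = 41/2
Changed? yes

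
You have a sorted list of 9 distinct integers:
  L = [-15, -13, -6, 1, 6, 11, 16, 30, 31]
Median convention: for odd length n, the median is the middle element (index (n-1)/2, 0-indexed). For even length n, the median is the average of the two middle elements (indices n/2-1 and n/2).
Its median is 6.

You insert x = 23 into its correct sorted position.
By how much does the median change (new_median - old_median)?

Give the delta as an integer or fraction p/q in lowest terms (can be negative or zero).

Old median = 6
After inserting x = 23: new sorted = [-15, -13, -6, 1, 6, 11, 16, 23, 30, 31]
New median = 17/2
Delta = 17/2 - 6 = 5/2

Answer: 5/2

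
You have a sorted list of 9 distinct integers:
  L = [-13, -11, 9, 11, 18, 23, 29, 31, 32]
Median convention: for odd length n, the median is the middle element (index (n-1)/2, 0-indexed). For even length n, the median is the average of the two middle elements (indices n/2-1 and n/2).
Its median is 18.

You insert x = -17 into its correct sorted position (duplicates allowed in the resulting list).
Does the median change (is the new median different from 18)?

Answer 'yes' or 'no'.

Answer: yes

Derivation:
Old median = 18
Insert x = -17
New median = 29/2
Changed? yes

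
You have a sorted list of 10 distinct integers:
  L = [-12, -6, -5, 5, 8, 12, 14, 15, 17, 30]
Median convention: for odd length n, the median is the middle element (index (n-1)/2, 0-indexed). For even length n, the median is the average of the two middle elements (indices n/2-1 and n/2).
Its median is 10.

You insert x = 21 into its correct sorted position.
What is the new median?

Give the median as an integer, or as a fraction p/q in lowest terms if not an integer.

Answer: 12

Derivation:
Old list (sorted, length 10): [-12, -6, -5, 5, 8, 12, 14, 15, 17, 30]
Old median = 10
Insert x = 21
Old length even (10). Middle pair: indices 4,5 = 8,12.
New length odd (11). New median = single middle element.
x = 21: 9 elements are < x, 1 elements are > x.
New sorted list: [-12, -6, -5, 5, 8, 12, 14, 15, 17, 21, 30]
New median = 12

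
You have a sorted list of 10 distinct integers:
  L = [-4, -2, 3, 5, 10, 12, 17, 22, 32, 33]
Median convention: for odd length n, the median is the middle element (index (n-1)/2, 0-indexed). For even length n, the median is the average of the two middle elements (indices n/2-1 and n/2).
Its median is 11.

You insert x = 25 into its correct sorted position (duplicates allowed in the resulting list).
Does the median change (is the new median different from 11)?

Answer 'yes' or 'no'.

Old median = 11
Insert x = 25
New median = 12
Changed? yes

Answer: yes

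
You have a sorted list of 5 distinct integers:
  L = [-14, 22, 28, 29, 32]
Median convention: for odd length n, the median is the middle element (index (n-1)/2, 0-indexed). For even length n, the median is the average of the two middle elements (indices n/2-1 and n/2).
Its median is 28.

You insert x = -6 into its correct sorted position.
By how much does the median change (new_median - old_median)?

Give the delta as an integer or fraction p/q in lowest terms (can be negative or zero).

Old median = 28
After inserting x = -6: new sorted = [-14, -6, 22, 28, 29, 32]
New median = 25
Delta = 25 - 28 = -3

Answer: -3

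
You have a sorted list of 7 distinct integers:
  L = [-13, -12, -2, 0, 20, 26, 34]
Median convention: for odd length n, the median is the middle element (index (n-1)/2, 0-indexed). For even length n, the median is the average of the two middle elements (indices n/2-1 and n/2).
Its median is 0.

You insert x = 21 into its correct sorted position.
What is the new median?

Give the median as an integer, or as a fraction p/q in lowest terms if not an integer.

Answer: 10

Derivation:
Old list (sorted, length 7): [-13, -12, -2, 0, 20, 26, 34]
Old median = 0
Insert x = 21
Old length odd (7). Middle was index 3 = 0.
New length even (8). New median = avg of two middle elements.
x = 21: 5 elements are < x, 2 elements are > x.
New sorted list: [-13, -12, -2, 0, 20, 21, 26, 34]
New median = 10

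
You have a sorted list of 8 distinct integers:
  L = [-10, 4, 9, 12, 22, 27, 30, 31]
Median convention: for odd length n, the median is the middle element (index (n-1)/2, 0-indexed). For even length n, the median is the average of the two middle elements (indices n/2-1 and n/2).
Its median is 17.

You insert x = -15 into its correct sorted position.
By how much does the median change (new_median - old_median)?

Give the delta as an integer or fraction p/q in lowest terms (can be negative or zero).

Answer: -5

Derivation:
Old median = 17
After inserting x = -15: new sorted = [-15, -10, 4, 9, 12, 22, 27, 30, 31]
New median = 12
Delta = 12 - 17 = -5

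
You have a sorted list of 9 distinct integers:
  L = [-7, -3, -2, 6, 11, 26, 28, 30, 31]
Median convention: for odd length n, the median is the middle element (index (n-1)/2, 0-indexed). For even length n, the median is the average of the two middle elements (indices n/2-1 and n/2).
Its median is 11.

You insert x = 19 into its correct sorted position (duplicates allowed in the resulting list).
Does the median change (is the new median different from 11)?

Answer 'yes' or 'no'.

Old median = 11
Insert x = 19
New median = 15
Changed? yes

Answer: yes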